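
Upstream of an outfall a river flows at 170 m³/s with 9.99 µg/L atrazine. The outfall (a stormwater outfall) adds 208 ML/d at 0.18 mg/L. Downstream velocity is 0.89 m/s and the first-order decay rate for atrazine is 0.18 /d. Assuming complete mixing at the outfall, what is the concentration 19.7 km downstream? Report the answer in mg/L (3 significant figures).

0.0118 mg/L

208 ML/d = 2.407 m³/s.
9.99 µg/L = 0.00999 mg/L.
After complete mixing, C₀ = (2.407·0.18 + 170·0.00999) / 172.4 = 0.01236 mg/L.
Travel time t = 1.97e+04 m / 0.89 m/s = 2.213e+04 s = 0.2562 d.
C = 0.01236·exp(−0.18·0.2562) = 0.01236·0.9549 = 0.01181 mg/L.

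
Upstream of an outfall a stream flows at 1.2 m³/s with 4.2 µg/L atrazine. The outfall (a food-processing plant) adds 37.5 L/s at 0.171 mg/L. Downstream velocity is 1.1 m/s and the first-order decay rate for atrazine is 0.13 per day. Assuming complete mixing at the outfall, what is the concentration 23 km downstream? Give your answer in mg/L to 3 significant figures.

37.5 L/s = 0.0375 m³/s.
4.2 µg/L = 0.0042 mg/L.
After complete mixing, C₀ = (0.0375·0.171 + 1.2·0.0042) / 1.238 = 0.009255 mg/L.
Travel time t = 2.3e+04 m / 1.1 m/s = 2.091e+04 s = 0.242 d.
C = 0.009255·exp(−0.13·0.242) = 0.009255·0.969 = 0.008968 mg/L.

0.00897 mg/L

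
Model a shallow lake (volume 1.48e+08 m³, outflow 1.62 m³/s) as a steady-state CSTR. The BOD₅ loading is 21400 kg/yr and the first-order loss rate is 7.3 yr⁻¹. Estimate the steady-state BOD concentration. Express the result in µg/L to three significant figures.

Outflow Q = 1.62 m³/s × 3.156e+07 s/yr = 5.112e+07 m³/yr.
Steady-state CSTR mass balance: W = Q·C + k·V·C, so C = W/(Q + kV).
Q + kV = 5.112e+07 + 7.3·1.48e+08 = 1.132e+09 m³/yr.
C = 21400/1.132e+09 = 1.891e-05 kg/m³ = 0.01891 mg/L = 18.91 µg/L.

18.9 µg/L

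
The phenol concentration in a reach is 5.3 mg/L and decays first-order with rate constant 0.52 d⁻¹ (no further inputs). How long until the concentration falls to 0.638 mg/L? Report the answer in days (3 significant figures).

4.07 d

t = ln(C₀/C)/k = ln(5.3/0.638)/0.52 = 2.117/0.52 = 4.071 d.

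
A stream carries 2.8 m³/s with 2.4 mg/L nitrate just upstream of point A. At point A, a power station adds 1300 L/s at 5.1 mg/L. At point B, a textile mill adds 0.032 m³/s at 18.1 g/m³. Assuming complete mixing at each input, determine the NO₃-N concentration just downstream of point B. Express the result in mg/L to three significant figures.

3.37 mg/L

1300 L/s = 1.3 m³/s.
After input A: C = (2.8·2.4 + 1.3·5.1) / 4.1 = 3.256 mg/L.
After input B: C = (4.1·3.256 + 0.032·18.1) / 4.132 = 3.371 mg/L.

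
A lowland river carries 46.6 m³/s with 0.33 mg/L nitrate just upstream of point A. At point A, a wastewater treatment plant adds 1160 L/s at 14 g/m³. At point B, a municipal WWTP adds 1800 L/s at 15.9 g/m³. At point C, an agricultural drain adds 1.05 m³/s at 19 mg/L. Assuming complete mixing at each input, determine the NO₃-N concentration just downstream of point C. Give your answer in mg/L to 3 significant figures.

1160 L/s = 1.16 m³/s.
After input A: C = (46.6·0.33 + 1.16·14) / 47.76 = 0.662 mg/L.
1800 L/s = 1.8 m³/s.
After input B: C = (47.76·0.662 + 1.8·15.9) / 49.56 = 1.215 mg/L.
After input C: C = (49.56·1.215 + 1.05·19) / 50.61 = 1.584 mg/L.

1.58 mg/L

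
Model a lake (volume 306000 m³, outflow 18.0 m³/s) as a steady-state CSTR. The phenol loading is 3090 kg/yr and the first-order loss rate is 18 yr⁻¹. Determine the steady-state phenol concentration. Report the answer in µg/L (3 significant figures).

Outflow Q = 18.0 m³/s × 3.156e+07 s/yr = 5.68e+08 m³/yr.
Steady-state CSTR mass balance: W = Q·C + k·V·C, so C = W/(Q + kV).
Q + kV = 5.68e+08 + 18·306000 = 5.735e+08 m³/yr.
C = 3090/5.735e+08 = 5.388e-06 kg/m³ = 0.005388 mg/L = 5.388 µg/L.

5.39 µg/L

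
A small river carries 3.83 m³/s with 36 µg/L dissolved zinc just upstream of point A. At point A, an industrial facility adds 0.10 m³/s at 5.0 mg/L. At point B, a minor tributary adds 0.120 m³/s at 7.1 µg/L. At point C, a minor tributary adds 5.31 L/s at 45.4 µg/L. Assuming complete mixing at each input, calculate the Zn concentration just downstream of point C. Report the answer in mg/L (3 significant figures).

0.158 mg/L

36 µg/L = 0.036 mg/L.
After input A: C = (3.83·0.036 + 0.1·5) / 3.93 = 0.1623 mg/L.
7.1 µg/L = 0.0071 mg/L.
After input B: C = (3.93·0.1623 + 0.12·0.0071) / 4.05 = 0.1577 mg/L.
5.31 L/s = 0.00531 m³/s.
45.4 µg/L = 0.0454 mg/L.
After input C: C = (4.05·0.1577 + 0.00531·0.0454) / 4.055 = 0.1576 mg/L.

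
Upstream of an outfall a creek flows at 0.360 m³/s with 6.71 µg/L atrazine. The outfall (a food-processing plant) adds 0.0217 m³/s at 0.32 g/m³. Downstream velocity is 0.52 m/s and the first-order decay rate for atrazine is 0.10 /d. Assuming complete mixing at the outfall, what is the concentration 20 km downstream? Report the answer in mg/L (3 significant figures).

0.0235 mg/L

6.71 µg/L = 0.00671 mg/L.
After complete mixing, C₀ = (0.0217·0.32 + 0.36·0.00671) / 0.3817 = 0.02452 mg/L.
Travel time t = 2e+04 m / 0.52 m/s = 3.846e+04 s = 0.4452 d.
C = 0.02452·exp(−0.10·0.4452) = 0.02452·0.9565 = 0.02345 mg/L.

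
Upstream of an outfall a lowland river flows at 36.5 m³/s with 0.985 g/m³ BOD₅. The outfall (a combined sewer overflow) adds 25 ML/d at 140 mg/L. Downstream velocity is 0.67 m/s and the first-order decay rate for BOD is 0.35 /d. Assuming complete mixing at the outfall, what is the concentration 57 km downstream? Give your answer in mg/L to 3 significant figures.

25 ML/d = 0.2894 m³/s.
After complete mixing, C₀ = (0.2894·140 + 36.5·0.985) / 36.79 = 2.078 mg/L.
Travel time t = 5.7e+04 m / 0.67 m/s = 8.507e+04 s = 0.9847 d.
C = 2.078·exp(−0.35·0.9847) = 2.078·0.7085 = 1.472 mg/L.

1.47 mg/L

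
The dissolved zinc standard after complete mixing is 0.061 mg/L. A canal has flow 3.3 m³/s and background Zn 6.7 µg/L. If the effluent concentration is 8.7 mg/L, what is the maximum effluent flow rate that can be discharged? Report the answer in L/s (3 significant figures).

20.7 L/s

6.7 µg/L = 0.0067 mg/L.
Mass balance at complete mixing: C_std·(Q_w + Q_r) = Q_w·C_e + Q_r·C_b.
Rearranging, Q_w = Q_r·(C_std − C_b)/(C_e − C_std) = 3.3·(0.061 − 0.0067) / (8.7 − 0.061) = 0.02074 m³/s.
= 20.74 L/s.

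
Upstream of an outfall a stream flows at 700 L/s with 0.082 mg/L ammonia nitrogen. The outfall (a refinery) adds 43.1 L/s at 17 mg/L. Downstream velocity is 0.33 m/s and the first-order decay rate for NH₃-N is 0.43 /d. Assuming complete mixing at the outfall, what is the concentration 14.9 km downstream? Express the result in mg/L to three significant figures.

0.849 mg/L

43.1 L/s = 0.0431 m³/s.
700 L/s = 0.7 m³/s.
After complete mixing, C₀ = (0.0431·17 + 0.7·0.082) / 0.7431 = 1.063 mg/L.
Travel time t = 1.49e+04 m / 0.33 m/s = 4.515e+04 s = 0.5226 d.
C = 1.063·exp(−0.43·0.5226) = 1.063·0.7987 = 0.8493 mg/L.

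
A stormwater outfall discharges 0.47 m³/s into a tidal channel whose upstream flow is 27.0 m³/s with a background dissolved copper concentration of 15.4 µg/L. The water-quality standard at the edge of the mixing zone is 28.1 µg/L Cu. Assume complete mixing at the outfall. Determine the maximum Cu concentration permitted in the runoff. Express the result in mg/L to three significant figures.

0.758 mg/L

15.4 µg/L = 0.0154 mg/L.
28.1 µg/L = 0.0281 mg/L.
Mass balance: 0.0281·27.47 = 0.47·Cₑ + 27·0.0154.
Cₑ = (0.7719 − 0.4158) / 0.47 = 0.7577 mg/L.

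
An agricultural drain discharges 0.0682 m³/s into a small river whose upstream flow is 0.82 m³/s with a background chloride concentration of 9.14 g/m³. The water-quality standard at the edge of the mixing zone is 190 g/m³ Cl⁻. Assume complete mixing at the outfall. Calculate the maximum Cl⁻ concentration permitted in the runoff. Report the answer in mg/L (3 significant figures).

2360 mg/L

Mass balance: 190·0.8882 = 0.0682·Cₑ + 0.82·9.14.
Cₑ = (168.8 − 7.495) / 0.0682 = 2365 mg/L.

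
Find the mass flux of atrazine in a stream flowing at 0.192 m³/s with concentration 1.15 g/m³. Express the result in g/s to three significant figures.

Mass flux = Q·C = 0.192 m³/s × 1.15 g/m³ = 0.2208 g/s.

0.221 g/s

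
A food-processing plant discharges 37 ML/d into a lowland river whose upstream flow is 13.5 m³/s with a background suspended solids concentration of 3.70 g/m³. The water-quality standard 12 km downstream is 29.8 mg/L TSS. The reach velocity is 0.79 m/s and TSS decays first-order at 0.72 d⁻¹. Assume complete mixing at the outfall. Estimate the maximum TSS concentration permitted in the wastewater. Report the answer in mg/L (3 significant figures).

37 ML/d = 0.4282 m³/s.
Travel time to the compliance point: t = 1.2e+04/0.79 = 1.519e+04 s = 0.1758 d; decay factor exp(−0.72·0.1758) = 0.8811.
So the concentration just after mixing may be at most 29.8/0.8811 = 33.82 mg/L.
Mass balance: 33.82·13.93 = 0.4282·Cₑ + 13.5·3.7.
Cₑ = (471.1 − 49.95) / 0.4282 = 983.4 mg/L.

983 mg/L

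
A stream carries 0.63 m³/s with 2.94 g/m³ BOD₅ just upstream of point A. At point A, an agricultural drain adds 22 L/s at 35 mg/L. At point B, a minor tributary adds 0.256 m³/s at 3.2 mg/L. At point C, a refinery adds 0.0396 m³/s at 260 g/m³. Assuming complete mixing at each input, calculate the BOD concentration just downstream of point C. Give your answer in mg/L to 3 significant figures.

22 L/s = 0.022 m³/s.
After input A: C = (0.63·2.94 + 0.022·35) / 0.652 = 4.022 mg/L.
After input B: C = (0.652·4.022 + 0.256·3.2) / 0.908 = 3.79 mg/L.
After input C: C = (0.908·3.79 + 0.0396·260) / 0.9476 = 14.5 mg/L.

14.5 mg/L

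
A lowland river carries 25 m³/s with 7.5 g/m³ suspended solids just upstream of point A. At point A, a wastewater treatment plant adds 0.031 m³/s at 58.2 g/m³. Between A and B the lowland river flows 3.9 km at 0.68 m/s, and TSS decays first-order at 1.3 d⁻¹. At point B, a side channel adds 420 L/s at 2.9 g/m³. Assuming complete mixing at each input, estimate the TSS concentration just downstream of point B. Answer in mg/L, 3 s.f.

After input A: C = (25·7.5 + 0.031·58.2) / 25.03 = 7.563 mg/L.
Over the 3.9 km reach to input B (t = 5735 s = 0.06638 d), decay gives C = 7.563·exp(−1.3·0.06638) = 6.938 mg/L.
420 L/s = 0.42 m³/s.
After input B: C = (25.03·6.938 + 0.42·2.9) / 25.45 = 6.871 mg/L.

6.87 mg/L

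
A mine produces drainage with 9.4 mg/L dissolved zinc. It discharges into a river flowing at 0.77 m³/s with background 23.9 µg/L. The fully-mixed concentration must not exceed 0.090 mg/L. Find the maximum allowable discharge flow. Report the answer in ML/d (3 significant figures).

23.9 µg/L = 0.0239 mg/L.
Mass balance at complete mixing: C_std·(Q_w + Q_r) = Q_w·C_e + Q_r·C_b.
Rearranging, Q_w = Q_r·(C_std − C_b)/(C_e − C_std) = 0.77·(0.09 − 0.0239) / (9.4 − 0.09) = 0.005467 m³/s.
= 0.4723 ML/d.

0.472 ML/d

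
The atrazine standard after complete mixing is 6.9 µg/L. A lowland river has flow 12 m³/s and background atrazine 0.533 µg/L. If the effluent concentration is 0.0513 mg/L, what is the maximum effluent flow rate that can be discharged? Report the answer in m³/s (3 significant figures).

1.72 m³/s

0.533 µg/L = 0.000533 mg/L.
6.9 µg/L = 0.0069 mg/L.
Mass balance at complete mixing: C_std·(Q_w + Q_r) = Q_w·C_e + Q_r·C_b.
Rearranging, Q_w = Q_r·(C_std − C_b)/(C_e − C_std) = 12·(0.0069 − 0.000533) / (0.0513 − 0.0069) = 1.721 m³/s.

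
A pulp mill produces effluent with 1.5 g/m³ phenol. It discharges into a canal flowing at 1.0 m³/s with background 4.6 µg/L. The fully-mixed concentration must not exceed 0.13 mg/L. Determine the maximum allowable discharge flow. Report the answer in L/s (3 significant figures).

4.6 µg/L = 0.0046 mg/L.
Mass balance at complete mixing: C_std·(Q_w + Q_r) = Q_w·C_e + Q_r·C_b.
Rearranging, Q_w = Q_r·(C_std − C_b)/(C_e − C_std) = 1.0·(0.13 − 0.0046) / (1.5 − 0.13) = 0.09153 m³/s.
= 91.53 L/s.

91.5 L/s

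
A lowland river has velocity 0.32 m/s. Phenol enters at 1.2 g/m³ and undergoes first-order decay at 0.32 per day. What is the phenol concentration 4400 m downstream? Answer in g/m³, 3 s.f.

1.14 g/m³

Travel time t = 4400 m / 0.32 m/s = 4400/0.32 = 1.375e+04 s = 0.1591 d.
First-order decay: C = 1.2·exp(−0.32·0.1591) = 1.2·0.9503 = 1.14 g/m³.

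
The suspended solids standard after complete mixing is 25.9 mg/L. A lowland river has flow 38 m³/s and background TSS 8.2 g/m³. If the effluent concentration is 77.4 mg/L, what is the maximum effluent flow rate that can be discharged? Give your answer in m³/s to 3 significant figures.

Mass balance at complete mixing: C_std·(Q_w + Q_r) = Q_w·C_e + Q_r·C_b.
Rearranging, Q_w = Q_r·(C_std − C_b)/(C_e − C_std) = 38·(25.9 − 8.2) / (77.4 − 25.9) = 13.06 m³/s.

13.1 m³/s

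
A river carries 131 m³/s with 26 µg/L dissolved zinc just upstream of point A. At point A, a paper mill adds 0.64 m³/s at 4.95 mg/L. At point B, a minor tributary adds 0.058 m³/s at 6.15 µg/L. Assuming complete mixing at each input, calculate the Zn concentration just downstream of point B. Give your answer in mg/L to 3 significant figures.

26 µg/L = 0.026 mg/L.
After input A: C = (131·0.026 + 0.64·4.95) / 131.6 = 0.04994 mg/L.
6.15 µg/L = 0.00615 mg/L.
After input B: C = (131.6·0.04994 + 0.058·0.00615) / 131.7 = 0.04992 mg/L.

0.0499 mg/L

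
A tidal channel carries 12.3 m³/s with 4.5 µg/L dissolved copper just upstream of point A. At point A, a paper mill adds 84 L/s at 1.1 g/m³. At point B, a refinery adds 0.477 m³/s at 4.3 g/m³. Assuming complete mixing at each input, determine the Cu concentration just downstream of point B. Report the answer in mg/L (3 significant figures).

4.5 µg/L = 0.0045 mg/L.
84 L/s = 0.084 m³/s.
After input A: C = (12.3·0.0045 + 0.084·1.1) / 12.38 = 0.01193 mg/L.
After input B: C = (12.38·0.01193 + 0.477·4.3) / 12.86 = 0.171 mg/L.

0.171 mg/L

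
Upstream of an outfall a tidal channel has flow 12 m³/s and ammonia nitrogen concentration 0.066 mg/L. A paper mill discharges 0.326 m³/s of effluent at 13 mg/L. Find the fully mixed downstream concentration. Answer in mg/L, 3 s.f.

0.408 mg/L

Conservation of mass across the mixing zone: C = (0.326·13 + 12·0.066) / (0.326 + 12) = 5.03/12.33 = 0.4081 mg/L.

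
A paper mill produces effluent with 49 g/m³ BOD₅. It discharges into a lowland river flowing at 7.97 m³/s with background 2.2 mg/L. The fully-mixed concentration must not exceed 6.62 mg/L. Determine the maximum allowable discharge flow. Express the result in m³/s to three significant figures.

Mass balance at complete mixing: C_std·(Q_w + Q_r) = Q_w·C_e + Q_r·C_b.
Rearranging, Q_w = Q_r·(C_std − C_b)/(C_e − C_std) = 7.97·(6.62 − 2.2) / (49 − 6.62) = 0.8312 m³/s.

0.831 m³/s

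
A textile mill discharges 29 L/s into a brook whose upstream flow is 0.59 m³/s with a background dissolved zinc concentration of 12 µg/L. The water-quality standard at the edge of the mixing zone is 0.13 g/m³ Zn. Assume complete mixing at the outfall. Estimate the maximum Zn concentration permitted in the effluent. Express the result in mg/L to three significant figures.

29 L/s = 0.029 m³/s.
12 µg/L = 0.012 mg/L.
Mass balance: 0.13·0.619 = 0.029·Cₑ + 0.59·0.012.
Cₑ = (0.08047 − 0.00708) / 0.029 = 2.531 mg/L.

2.53 mg/L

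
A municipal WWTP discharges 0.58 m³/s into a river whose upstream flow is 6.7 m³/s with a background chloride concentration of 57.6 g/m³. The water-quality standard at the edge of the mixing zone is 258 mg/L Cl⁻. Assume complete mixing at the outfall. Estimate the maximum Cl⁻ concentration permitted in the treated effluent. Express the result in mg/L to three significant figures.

Mass balance: 258·7.28 = 0.58·Cₑ + 6.7·57.6.
Cₑ = (1878 − 385.9) / 0.58 = 2573 mg/L.

2570 mg/L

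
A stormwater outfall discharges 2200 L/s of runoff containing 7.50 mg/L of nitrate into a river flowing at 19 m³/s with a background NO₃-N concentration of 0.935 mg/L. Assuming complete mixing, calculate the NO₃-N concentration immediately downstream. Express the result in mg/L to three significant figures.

1.62 mg/L

2200 L/s = 2.2 m³/s.
Flow-weighted mixing gives C = (2.2·7.5 + 19·0.935) / (2.2 + 19) = 34.27/21.2 = 1.616 mg/L.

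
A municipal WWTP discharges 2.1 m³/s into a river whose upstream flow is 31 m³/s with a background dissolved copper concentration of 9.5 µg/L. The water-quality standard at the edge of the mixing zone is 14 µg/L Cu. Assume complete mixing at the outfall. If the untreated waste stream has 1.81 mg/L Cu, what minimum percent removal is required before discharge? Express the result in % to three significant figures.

95.6 %

9.5 µg/L = 0.0095 mg/L.
14 µg/L = 0.014 mg/L.
Mass balance: 0.014·33.1 = 2.1·Cₑ + 31·0.0095.
Cₑ = (0.4634 − 0.2945) / 2.1 = 0.08043 mg/L.
Required removal = 1 − 0.08043/1.81 = 95.56 %.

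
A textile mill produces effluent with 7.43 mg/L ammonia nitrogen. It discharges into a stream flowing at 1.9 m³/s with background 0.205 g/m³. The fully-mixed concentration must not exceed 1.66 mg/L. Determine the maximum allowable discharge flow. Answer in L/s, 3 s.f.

479 L/s

Mass balance at complete mixing: C_std·(Q_w + Q_r) = Q_w·C_e + Q_r·C_b.
Rearranging, Q_w = Q_r·(C_std − C_b)/(C_e − C_std) = 1.9·(1.66 − 0.205) / (7.43 − 1.66) = 0.4791 m³/s.
= 479.1 L/s.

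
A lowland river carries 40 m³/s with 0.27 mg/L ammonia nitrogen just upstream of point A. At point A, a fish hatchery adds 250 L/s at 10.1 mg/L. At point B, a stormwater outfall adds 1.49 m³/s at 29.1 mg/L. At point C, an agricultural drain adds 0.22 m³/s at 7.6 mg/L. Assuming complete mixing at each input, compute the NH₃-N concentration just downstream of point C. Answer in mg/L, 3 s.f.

1.39 mg/L

250 L/s = 0.25 m³/s.
After input A: C = (40·0.27 + 0.25·10.1) / 40.25 = 0.3311 mg/L.
After input B: C = (40.25·0.3311 + 1.49·29.1) / 41.74 = 1.358 mg/L.
After input C: C = (41.74·1.358 + 0.22·7.6) / 41.96 = 1.391 mg/L.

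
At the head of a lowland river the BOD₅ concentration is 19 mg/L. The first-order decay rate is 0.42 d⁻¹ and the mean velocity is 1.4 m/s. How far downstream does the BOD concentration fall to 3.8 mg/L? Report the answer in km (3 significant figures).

464 km

From C = C₀·e^(−kt), t = ln(C₀/C)/k = ln(19/3.8)/0.42 = 1.609/0.42 = 3.832 d.
Distance = v·t = 1.4 m/s × 3.311e+05 s = 4.635e+05 m = 463.5 km.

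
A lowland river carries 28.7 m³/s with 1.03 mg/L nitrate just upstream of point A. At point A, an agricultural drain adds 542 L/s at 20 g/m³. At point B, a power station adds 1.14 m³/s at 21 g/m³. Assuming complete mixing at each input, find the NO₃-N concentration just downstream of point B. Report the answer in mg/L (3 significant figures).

2.12 mg/L

542 L/s = 0.542 m³/s.
After input A: C = (28.7·1.03 + 0.542·20) / 29.24 = 1.382 mg/L.
After input B: C = (29.24·1.382 + 1.14·21) / 30.38 = 2.118 mg/L.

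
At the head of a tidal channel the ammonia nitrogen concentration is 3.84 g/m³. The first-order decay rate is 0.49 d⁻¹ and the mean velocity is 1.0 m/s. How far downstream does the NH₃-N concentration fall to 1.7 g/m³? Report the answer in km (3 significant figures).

144 km

From C = C₀·e^(−kt), t = ln(C₀/C)/k = ln(3.84/1.7)/0.49 = 0.8148/0.49 = 1.663 d.
Distance = v·t = 1.0 m/s × 1.437e+05 s = 1.437e+05 m = 143.7 km.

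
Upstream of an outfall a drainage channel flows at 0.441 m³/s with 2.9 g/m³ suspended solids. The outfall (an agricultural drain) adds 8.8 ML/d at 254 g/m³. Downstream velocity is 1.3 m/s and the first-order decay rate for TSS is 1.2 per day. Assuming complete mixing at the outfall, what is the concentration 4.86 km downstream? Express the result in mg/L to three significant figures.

8.8 ML/d = 0.1019 m³/s.
After complete mixing, C₀ = (0.1019·254 + 0.441·2.9) / 0.5429 = 50.01 mg/L.
Travel time t = 4860 m / 1.3 m/s = 3738 s = 0.04327 d.
C = 50.01·exp(−1.2·0.04327) = 50.01·0.9494 = 47.48 mg/L.

47.5 mg/L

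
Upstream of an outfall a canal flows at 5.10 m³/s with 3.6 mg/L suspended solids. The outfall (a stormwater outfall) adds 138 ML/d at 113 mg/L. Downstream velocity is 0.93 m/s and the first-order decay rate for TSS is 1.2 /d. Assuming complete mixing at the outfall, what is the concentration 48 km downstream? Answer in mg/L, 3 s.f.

14.5 mg/L

138 ML/d = 1.597 m³/s.
After complete mixing, C₀ = (1.597·113 + 5.1·3.6) / 6.697 = 29.69 mg/L.
Travel time t = 4.8e+04 m / 0.93 m/s = 5.161e+04 s = 0.5974 d.
C = 29.69·exp(−1.2·0.5974) = 29.69·0.4883 = 14.5 mg/L.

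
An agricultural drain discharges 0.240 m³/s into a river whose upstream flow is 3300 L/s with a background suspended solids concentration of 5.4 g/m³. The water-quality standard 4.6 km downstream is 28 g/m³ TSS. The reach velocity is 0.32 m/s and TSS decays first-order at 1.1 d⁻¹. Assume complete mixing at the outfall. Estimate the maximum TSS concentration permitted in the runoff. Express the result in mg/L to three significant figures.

3300 L/s = 3.3 m³/s.
Travel time to the compliance point: t = 4600/0.32 = 1.438e+04 s = 0.1664 d; decay factor exp(−1.1·0.1664) = 0.8328.
So the concentration just after mixing may be at most 28/0.8328 = 33.62 mg/L.
Mass balance: 33.62·3.54 = 0.24·Cₑ + 3.3·5.4.
Cₑ = (119 − 17.82) / 0.24 = 421.7 mg/L.

422 mg/L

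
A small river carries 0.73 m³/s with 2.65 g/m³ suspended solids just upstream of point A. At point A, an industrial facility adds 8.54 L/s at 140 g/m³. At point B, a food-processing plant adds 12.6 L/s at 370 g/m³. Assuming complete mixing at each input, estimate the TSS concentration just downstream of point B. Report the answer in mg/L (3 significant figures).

8.54 L/s = 0.00854 m³/s.
After input A: C = (0.73·2.65 + 0.00854·140) / 0.7385 = 4.238 mg/L.
12.6 L/s = 0.0126 m³/s.
After input B: C = (0.7385·4.238 + 0.0126·370) / 0.7511 = 10.37 mg/L.

10.4 mg/L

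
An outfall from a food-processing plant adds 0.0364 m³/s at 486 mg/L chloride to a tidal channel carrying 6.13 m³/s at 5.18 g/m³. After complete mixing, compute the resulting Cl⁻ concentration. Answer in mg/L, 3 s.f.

Flow-weighted mixing gives C = (0.0364·486 + 6.13·5.18) / (0.0364 + 6.13) = 49.44/6.166 = 8.018 mg/L.

8.02 mg/L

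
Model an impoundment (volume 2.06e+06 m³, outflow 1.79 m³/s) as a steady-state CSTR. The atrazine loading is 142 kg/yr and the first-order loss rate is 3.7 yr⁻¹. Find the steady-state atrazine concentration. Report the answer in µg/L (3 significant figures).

Outflow Q = 1.79 m³/s × 3.156e+07 s/yr = 5.649e+07 m³/yr.
Steady-state CSTR mass balance: W = Q·C + k·V·C, so C = W/(Q + kV).
Q + kV = 5.649e+07 + 3.7·2.06e+06 = 6.411e+07 m³/yr.
C = 142/6.411e+07 = 2.215e-06 kg/m³ = 0.002215 mg/L = 2.215 µg/L.

2.21 µg/L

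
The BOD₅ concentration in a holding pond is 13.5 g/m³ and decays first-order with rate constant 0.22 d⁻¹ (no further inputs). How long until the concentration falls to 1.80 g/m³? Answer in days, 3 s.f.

9.16 d

t = ln(C₀/C)/k = ln(13.5/1.80)/0.22 = 2.015/0.22 = 9.159 d.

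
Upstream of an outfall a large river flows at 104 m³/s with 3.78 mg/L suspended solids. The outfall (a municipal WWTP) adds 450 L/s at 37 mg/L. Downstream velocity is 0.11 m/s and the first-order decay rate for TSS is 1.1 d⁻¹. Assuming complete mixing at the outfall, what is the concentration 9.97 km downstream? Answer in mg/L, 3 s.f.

450 L/s = 0.45 m³/s.
After complete mixing, C₀ = (0.45·37 + 104·3.78) / 104.5 = 3.923 mg/L.
Travel time t = 9970 m / 0.11 m/s = 9.064e+04 s = 1.049 d.
C = 3.923·exp(−1.1·1.049) = 3.923·0.3154 = 1.237 mg/L.

1.24 mg/L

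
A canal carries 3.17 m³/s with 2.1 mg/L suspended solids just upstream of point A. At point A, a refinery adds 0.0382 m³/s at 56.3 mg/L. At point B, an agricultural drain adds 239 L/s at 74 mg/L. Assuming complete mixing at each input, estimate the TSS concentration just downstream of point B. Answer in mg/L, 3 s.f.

After input A: C = (3.17·2.1 + 0.0382·56.3) / 3.208 = 2.745 mg/L.
239 L/s = 0.239 m³/s.
After input B: C = (3.208·2.745 + 0.239·74) / 3.447 = 7.686 mg/L.

7.69 mg/L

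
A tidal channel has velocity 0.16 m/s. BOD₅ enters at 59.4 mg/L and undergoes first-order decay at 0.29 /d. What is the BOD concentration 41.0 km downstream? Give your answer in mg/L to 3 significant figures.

Travel time t = 41.0 km / 0.16 m/s = 4.1e+04/0.16 = 2.562e+05 s = 2.966 d.
First-order decay: C = 59.4·exp(−0.29·2.966) = 59.4·0.4231 = 25.13 mg/L.

25.1 mg/L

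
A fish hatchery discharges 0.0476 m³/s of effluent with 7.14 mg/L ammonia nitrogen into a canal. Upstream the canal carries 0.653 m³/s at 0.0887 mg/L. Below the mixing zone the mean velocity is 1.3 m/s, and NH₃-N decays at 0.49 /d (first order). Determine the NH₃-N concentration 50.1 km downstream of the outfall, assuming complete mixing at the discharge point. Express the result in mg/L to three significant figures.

0.456 mg/L

After complete mixing, C₀ = (0.0476·7.14 + 0.653·0.0887) / 0.7006 = 0.5678 mg/L.
Travel time t = 5.01e+04 m / 1.3 m/s = 3.854e+04 s = 0.446 d.
C = 0.5678·exp(−0.49·0.446) = 0.5678·0.8037 = 0.4563 mg/L.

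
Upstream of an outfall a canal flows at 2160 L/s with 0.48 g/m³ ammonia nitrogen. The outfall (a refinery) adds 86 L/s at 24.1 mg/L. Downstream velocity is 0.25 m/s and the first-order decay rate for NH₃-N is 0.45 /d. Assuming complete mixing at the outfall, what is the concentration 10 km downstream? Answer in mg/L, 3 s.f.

86 L/s = 0.086 m³/s.
2160 L/s = 2.16 m³/s.
After complete mixing, C₀ = (0.086·24.1 + 2.16·0.48) / 2.246 = 1.384 mg/L.
Travel time t = 1e+04 m / 0.25 m/s = 4e+04 s = 0.463 d.
C = 1.384·exp(−0.45·0.463) = 1.384·0.8119 = 1.124 mg/L.

1.12 mg/L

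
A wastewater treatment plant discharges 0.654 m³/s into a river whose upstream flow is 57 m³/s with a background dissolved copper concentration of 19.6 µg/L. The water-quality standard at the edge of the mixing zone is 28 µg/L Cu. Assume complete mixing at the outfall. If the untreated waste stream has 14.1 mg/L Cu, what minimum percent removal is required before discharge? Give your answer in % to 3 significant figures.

94.6 %

19.6 µg/L = 0.0196 mg/L.
28 µg/L = 0.028 mg/L.
Mass balance: 0.028·57.65 = 0.654·Cₑ + 57·0.0196.
Cₑ = (1.614 − 1.117) / 0.654 = 0.7601 mg/L.
Required removal = 1 − 0.7601/14.1 = 94.61 %.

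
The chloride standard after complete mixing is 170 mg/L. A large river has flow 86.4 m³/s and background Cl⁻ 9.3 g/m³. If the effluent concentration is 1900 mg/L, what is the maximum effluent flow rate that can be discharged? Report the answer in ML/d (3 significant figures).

Mass balance at complete mixing: C_std·(Q_w + Q_r) = Q_w·C_e + Q_r·C_b.
Rearranging, Q_w = Q_r·(C_std − C_b)/(C_e − C_std) = 86.4·(170 − 9.3) / (1900 − 170) = 8.026 m³/s.
= 693.4 ML/d.

693 ML/d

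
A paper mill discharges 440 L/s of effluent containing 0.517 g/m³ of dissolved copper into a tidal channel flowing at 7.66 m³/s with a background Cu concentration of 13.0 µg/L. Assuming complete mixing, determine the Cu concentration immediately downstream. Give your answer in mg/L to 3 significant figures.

440 L/s = 0.44 m³/s.
13.0 µg/L = 0.013 mg/L.
By mass balance at complete mixing, C = (0.44·0.517 + 7.66·0.013) / (0.44 + 7.66) = 0.3271/8.1 = 0.04038 mg/L.

0.0404 mg/L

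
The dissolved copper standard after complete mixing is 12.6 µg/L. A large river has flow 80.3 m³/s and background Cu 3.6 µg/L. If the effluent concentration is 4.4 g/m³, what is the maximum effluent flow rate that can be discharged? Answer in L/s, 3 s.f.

3.6 µg/L = 0.0036 mg/L.
12.6 µg/L = 0.0126 mg/L.
Mass balance at complete mixing: C_std·(Q_w + Q_r) = Q_w·C_e + Q_r·C_b.
Rearranging, Q_w = Q_r·(C_std − C_b)/(C_e − C_std) = 80.3·(0.0126 − 0.0036) / (4.4 − 0.0126) = 0.1647 m³/s.
= 164.7 L/s.

165 L/s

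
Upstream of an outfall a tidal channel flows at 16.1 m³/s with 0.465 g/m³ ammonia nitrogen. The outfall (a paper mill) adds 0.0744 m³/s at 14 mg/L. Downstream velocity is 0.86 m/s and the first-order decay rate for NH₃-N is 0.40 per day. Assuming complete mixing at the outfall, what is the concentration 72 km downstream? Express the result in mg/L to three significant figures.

0.358 mg/L

After complete mixing, C₀ = (0.0744·14 + 16.1·0.465) / 16.17 = 0.5273 mg/L.
Travel time t = 7.2e+04 m / 0.86 m/s = 8.372e+04 s = 0.969 d.
C = 0.5273·exp(−0.40·0.969) = 0.5273·0.6787 = 0.3578 mg/L.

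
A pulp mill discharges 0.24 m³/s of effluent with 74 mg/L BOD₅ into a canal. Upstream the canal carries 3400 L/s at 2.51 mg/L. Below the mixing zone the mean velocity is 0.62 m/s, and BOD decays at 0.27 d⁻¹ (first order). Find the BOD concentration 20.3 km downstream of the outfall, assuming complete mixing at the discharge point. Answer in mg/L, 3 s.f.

6.52 mg/L

3400 L/s = 3.4 m³/s.
After complete mixing, C₀ = (0.24·74 + 3.4·2.51) / 3.64 = 7.224 mg/L.
Travel time t = 2.03e+04 m / 0.62 m/s = 3.274e+04 s = 0.379 d.
C = 7.224·exp(−0.27·0.379) = 7.224·0.9027 = 6.521 mg/L.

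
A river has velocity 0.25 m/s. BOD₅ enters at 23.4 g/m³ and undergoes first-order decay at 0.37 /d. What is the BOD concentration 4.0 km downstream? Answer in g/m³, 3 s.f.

Travel time t = 4.0 km / 0.25 m/s = 4000/0.25 = 1.6e+04 s = 0.1852 d.
First-order decay: C = 23.4·exp(−0.37·0.1852) = 23.4·0.9338 = 21.85 g/m³.

21.9 g/m³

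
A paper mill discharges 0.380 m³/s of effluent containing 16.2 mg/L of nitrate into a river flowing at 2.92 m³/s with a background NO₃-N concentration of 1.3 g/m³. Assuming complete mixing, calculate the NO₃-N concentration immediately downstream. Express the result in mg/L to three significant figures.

Conservation of mass across the mixing zone: C = (0.38·16.2 + 2.92·1.3) / (0.38 + 2.92) = 9.952/3.3 = 3.016 mg/L.

3.02 mg/L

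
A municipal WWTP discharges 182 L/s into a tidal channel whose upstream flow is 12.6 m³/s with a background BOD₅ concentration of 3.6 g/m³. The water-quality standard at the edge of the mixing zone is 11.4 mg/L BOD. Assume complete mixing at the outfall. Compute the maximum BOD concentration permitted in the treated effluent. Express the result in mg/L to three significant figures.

551 mg/L

182 L/s = 0.182 m³/s.
Mass balance: 11.4·12.78 = 0.182·Cₑ + 12.6·3.6.
Cₑ = (145.7 − 45.36) / 0.182 = 551.4 mg/L.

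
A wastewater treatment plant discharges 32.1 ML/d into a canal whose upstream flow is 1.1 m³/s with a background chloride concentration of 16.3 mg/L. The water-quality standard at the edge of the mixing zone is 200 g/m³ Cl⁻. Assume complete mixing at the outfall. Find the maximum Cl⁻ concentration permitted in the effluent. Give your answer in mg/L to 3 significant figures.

32.1 ML/d = 0.3715 m³/s.
Mass balance: 200·1.472 = 0.3715·Cₑ + 1.1·16.3.
Cₑ = (294.3 − 17.93) / 0.3715 = 743.9 mg/L.

744 mg/L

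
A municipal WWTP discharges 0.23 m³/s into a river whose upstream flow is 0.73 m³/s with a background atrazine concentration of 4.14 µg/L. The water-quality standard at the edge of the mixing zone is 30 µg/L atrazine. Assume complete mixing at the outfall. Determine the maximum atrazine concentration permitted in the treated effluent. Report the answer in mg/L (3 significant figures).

0.112 mg/L

4.14 µg/L = 0.00414 mg/L.
30 µg/L = 0.03 mg/L.
Mass balance: 0.03·0.96 = 0.23·Cₑ + 0.73·0.00414.
Cₑ = (0.0288 − 0.003022) / 0.23 = 0.1121 mg/L.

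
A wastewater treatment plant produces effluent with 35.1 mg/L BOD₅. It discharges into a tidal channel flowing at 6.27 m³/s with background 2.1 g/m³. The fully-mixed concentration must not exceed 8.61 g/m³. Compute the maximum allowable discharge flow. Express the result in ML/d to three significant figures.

Mass balance at complete mixing: C_std·(Q_w + Q_r) = Q_w·C_e + Q_r·C_b.
Rearranging, Q_w = Q_r·(C_std − C_b)/(C_e − C_std) = 6.27·(8.61 − 2.1) / (35.1 − 8.61) = 1.541 m³/s.
= 133.1 ML/d.

133 ML/d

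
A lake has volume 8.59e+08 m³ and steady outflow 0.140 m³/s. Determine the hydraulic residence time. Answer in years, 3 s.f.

194 yr

Q = 0.140 m³/s × 3.156e+07 s/yr = 4.418e+06 m³/yr.
Hydraulic residence time τ = V/Q = 8.59e+08/4.418e+06 = 194.4 yr.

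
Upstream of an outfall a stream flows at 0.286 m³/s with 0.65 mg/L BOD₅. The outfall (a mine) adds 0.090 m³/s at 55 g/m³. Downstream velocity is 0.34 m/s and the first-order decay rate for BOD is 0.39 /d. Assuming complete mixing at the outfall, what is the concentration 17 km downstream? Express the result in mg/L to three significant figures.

After complete mixing, C₀ = (0.09·55 + 0.286·0.65) / 0.376 = 13.66 mg/L.
Travel time t = 1.7e+04 m / 0.34 m/s = 5e+04 s = 0.5787 d.
C = 13.66·exp(−0.39·0.5787) = 13.66·0.798 = 10.9 mg/L.

10.9 mg/L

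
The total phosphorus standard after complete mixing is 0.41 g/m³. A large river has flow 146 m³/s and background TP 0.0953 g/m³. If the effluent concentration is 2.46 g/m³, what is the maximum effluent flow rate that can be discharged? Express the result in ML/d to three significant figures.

1940 ML/d

Mass balance at complete mixing: C_std·(Q_w + Q_r) = Q_w·C_e + Q_r·C_b.
Rearranging, Q_w = Q_r·(C_std − C_b)/(C_e − C_std) = 146·(0.41 − 0.0953) / (2.46 − 0.41) = 22.41 m³/s.
= 1936 ML/d.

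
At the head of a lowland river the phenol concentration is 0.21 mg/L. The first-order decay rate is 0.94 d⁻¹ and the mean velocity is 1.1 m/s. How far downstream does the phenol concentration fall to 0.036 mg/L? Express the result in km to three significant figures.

178 km

From C = C₀·e^(−kt), t = ln(C₀/C)/k = ln(0.21/0.036)/0.94 = 1.764/0.94 = 1.876 d.
Distance = v·t = 1.1 m/s × 1.621e+05 s = 1.783e+05 m = 178.3 km.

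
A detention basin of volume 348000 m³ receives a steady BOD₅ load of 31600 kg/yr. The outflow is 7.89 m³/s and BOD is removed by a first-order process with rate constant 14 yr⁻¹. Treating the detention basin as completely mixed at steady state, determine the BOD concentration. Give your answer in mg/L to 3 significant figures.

0.124 mg/L

Outflow Q = 7.89 m³/s × 3.156e+07 s/yr = 2.49e+08 m³/yr.
Steady-state CSTR mass balance: W = Q·C + k·V·C, so C = W/(Q + kV).
Q + kV = 2.49e+08 + 14·348000 = 2.539e+08 m³/yr.
C = 31600/2.539e+08 = 0.0001245 kg/m³ = 0.1245 mg/L.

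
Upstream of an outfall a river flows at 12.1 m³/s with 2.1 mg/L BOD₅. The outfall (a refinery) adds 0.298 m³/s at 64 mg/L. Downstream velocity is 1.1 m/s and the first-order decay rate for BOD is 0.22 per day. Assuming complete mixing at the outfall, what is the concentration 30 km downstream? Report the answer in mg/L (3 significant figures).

3.35 mg/L

After complete mixing, C₀ = (0.298·64 + 12.1·2.1) / 12.4 = 3.588 mg/L.
Travel time t = 3e+04 m / 1.1 m/s = 2.727e+04 s = 0.3157 d.
C = 3.588·exp(−0.22·0.3157) = 3.588·0.9329 = 3.347 mg/L.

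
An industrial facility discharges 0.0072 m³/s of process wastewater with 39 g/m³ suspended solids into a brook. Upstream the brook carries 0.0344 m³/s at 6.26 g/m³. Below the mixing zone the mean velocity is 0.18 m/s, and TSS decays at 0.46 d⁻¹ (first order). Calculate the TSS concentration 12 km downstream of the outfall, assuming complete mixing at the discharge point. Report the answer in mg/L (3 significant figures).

8.36 mg/L

After complete mixing, C₀ = (0.0072·39 + 0.0344·6.26) / 0.0416 = 11.93 mg/L.
Travel time t = 1.2e+04 m / 0.18 m/s = 6.667e+04 s = 0.7716 d.
C = 11.93·exp(−0.46·0.7716) = 11.93·0.7012 = 8.363 mg/L.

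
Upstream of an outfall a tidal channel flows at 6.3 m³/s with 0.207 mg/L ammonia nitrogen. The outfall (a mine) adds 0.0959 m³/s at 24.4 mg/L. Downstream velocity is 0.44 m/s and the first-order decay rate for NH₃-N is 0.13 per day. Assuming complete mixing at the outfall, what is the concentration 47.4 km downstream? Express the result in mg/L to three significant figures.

After complete mixing, C₀ = (0.0959·24.4 + 6.3·0.207) / 6.396 = 0.5697 mg/L.
Travel time t = 4.74e+04 m / 0.44 m/s = 1.077e+05 s = 1.247 d.
C = 0.5697·exp(−0.13·1.247) = 0.5697·0.8504 = 0.4845 mg/L.

0.484 mg/L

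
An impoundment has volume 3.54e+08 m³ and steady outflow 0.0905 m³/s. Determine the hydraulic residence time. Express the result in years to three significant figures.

Q = 0.0905 m³/s × 3.156e+07 s/yr = 2.856e+06 m³/yr.
Hydraulic residence time τ = V/Q = 3.54e+08/2.856e+06 = 124 yr.

124 yr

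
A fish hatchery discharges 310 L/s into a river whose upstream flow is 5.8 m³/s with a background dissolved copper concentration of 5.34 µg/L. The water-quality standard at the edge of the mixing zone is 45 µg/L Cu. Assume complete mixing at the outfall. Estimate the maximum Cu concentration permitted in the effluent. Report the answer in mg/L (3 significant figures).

0.787 mg/L

310 L/s = 0.31 m³/s.
5.34 µg/L = 0.00534 mg/L.
45 µg/L = 0.045 mg/L.
Mass balance: 0.045·6.11 = 0.31·Cₑ + 5.8·0.00534.
Cₑ = (0.2749 − 0.03097) / 0.31 = 0.787 mg/L.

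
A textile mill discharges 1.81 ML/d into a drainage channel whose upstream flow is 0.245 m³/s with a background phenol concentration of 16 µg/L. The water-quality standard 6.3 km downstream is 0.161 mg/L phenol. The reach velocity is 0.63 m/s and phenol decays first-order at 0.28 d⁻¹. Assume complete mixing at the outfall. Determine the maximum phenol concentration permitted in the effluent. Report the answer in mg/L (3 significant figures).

1.81 ML/d = 0.02095 m³/s.
16 µg/L = 0.016 mg/L.
Travel time to the compliance point: t = 6300/0.63 = 1e+04 s = 0.1157 d; decay factor exp(−0.28·0.1157) = 0.9681.
So the concentration just after mixing may be at most 0.161/0.9681 = 0.1663 mg/L.
Mass balance: 0.1663·0.2659 = 0.02095·Cₑ + 0.245·0.016.
Cₑ = (0.04423 − 0.00392) / 0.02095 = 1.924 mg/L.

1.92 mg/L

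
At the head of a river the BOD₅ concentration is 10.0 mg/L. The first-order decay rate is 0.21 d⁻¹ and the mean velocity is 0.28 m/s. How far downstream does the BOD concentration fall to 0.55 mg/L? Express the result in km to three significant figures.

From C = C₀·e^(−kt), t = ln(C₀/C)/k = ln(10.0/0.55)/0.21 = 2.9/0.21 = 13.81 d.
Distance = v·t = 0.28 m/s × 1.193e+06 s = 3.341e+05 m = 334.1 km.

334 km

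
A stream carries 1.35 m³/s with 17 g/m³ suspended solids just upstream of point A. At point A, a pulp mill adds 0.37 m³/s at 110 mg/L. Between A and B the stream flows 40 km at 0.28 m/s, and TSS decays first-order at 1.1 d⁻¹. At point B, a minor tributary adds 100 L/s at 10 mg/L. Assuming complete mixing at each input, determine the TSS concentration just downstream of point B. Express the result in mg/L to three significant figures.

After input A: C = (1.35·17 + 0.37·110) / 1.72 = 37.01 mg/L.
Over the 40 km reach to input B (t = 1.429e+05 s = 1.653 d), decay gives C = 37.01·exp(−1.1·1.653) = 6.003 mg/L.
100 L/s = 0.1 m³/s.
After input B: C = (1.72·6.003 + 0.1·10) / 1.82 = 6.223 mg/L.

6.22 mg/L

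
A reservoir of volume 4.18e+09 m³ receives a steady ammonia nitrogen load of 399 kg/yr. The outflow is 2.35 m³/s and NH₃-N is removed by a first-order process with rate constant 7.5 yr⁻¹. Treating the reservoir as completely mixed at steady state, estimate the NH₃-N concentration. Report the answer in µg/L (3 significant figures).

Outflow Q = 2.35 m³/s × 3.156e+07 s/yr = 7.416e+07 m³/yr.
Steady-state CSTR mass balance: W = Q·C + k·V·C, so C = W/(Q + kV).
Q + kV = 7.416e+07 + 7.5·4.18e+09 = 3.142e+10 m³/yr.
C = 399/3.142e+10 = 1.27e-08 kg/m³ = 1.27e-05 mg/L = 0.0127 µg/L.

0.0127 µg/L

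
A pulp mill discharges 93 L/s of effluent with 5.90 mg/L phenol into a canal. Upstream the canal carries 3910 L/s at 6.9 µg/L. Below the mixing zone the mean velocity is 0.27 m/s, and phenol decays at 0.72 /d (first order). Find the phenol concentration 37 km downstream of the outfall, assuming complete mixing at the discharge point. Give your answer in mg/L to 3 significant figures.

0.0459 mg/L

93 L/s = 0.093 m³/s.
3910 L/s = 3.91 m³/s.
6.9 µg/L = 0.0069 mg/L.
After complete mixing, C₀ = (0.093·5.9 + 3.91·0.0069) / 4.003 = 0.1438 mg/L.
Travel time t = 3.7e+04 m / 0.27 m/s = 1.37e+05 s = 1.586 d.
C = 0.1438·exp(−0.72·1.586) = 0.1438·0.3192 = 0.0459 mg/L.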